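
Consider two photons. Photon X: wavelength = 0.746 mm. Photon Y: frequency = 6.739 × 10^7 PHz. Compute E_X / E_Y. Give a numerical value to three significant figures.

5.96 × 10^-12

E_X = 2.663 × 10^-22 J (from wavelength = 0.746 mm, via E = hc/λ).
E_Y = 4.465 × 10^-11 J (from frequency = 6.739 × 10^7 PHz, via E = hf).
Ratio = 2.663 × 10^-22 / 4.465 × 10^-11 = 5.96 × 10^-12.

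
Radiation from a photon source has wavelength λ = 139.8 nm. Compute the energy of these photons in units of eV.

8.87 eV

Convert to SI: λ = 139.8 nm = 1.398 × 10^-7 m.
Apply E = hc/λ: E = 1.421 × 10^-18 J.
Converting to eV: E = 8.869 eV ≈ 8.87 eV.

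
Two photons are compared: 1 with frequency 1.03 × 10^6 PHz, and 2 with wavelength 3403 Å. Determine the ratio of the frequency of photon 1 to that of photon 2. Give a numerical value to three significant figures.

1.17 × 10^6

f_1 = 1.030 × 10^21 Hz (from frequency = 1.03 × 10^6 PHz, via f given directly).
f_2 = 8.810 × 10^14 Hz (from wavelength = 3403 Å, via f = c/λ).
Ratio = 1.030 × 10^21 / 8.810 × 10^14 = 1.17 × 10^6.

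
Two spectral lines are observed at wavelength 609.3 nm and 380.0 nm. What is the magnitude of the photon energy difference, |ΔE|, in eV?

Using E = hc/λ: E₁ = 3.2602e-19 J, E₂ = 5.2275e-19 J.
|ΔE| = |3.2602e-19 − 5.2275e-19| = 1.97e-19 J = 1.23 eV.

1.23 eV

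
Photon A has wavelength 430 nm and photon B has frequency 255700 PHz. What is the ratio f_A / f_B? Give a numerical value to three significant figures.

f_A = 6.972 × 10^14 Hz (from wavelength = 430 nm, via f = c/λ).
f_B = 2.557 × 10^20 Hz (from frequency = 255700 PHz, via f given directly).
Ratio = 6.972 × 10^14 / 2.557 × 10^20 = 2.73 × 10^-6.

2.73 × 10^-6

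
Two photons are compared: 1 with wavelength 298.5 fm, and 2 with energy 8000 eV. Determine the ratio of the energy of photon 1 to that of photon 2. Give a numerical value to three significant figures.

E_1 = 6.655·10^-13 J (from wavelength = 298.5 fm, via E = hc/λ).
E_2 = 1.282·10^-15 J (from energy = 8000 eV, via E given directly).
Ratio = 6.655·10^-13 / 1.282·10^-15 = 519.

519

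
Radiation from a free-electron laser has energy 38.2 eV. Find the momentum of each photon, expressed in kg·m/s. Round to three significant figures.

(c = 2.99792458e8 m/s, 1 eV = 1.602176634e-19 J.)
Convert to SI: E = 38.2 eV = 6.1203e-18 J.
The photon relation is p = E/c, giving p = 2.042e-26 kg·m/s.
So p ≈ 2.04e-26 kg·m/s.

2.04e-26 kg·m/s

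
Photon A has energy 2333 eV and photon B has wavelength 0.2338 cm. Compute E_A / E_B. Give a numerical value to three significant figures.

E_A = 3.738e-16 J (from energy = 2333 eV, via E given directly).
E_B = 8.496e-23 J (from wavelength = 0.2338 cm, via E = hc/λ).
Ratio = 3.738e-16 / 8.496e-23 = 4.40e6.

4.40e6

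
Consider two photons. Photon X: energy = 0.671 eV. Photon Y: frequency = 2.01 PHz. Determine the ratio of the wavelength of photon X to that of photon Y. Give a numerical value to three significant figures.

12.4

λ_X = 1.848e-6 m (from energy = 0.671 eV, via λ = hc/E).
λ_Y = 1.492e-7 m (from frequency = 2.01 PHz, via λ = c/f).
Ratio = 1.848e-6 / 1.492e-7 = 12.4.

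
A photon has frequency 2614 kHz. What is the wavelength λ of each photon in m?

115 m

In SI units: f = 2614 kHz = 2.614·10^6 Hz.
For a photon λ = c/f, so λ = 114.7 m.
So λ ≈ 115 m.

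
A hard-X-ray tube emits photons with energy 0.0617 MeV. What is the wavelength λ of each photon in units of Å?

0.201 Å

In SI units: E = 0.0617 MeV = 9.8854 × 10^-15 J.
For a photon λ = hc/E, so λ = 2.009 × 10^-11 m.
Converting to Å: λ = 0.2009 Å ≈ 0.201 Å.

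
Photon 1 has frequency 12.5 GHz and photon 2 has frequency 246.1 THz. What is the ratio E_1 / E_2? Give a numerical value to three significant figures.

5.08 × 10^-5

E_1 = 8.283 × 10^-24 J (from frequency = 12.5 GHz, via E = hf).
E_2 = 1.631 × 10^-19 J (from frequency = 246.1 THz, via E = hf).
Ratio = 8.283 × 10^-24 / 1.631 × 10^-19 = 5.08 × 10^-5.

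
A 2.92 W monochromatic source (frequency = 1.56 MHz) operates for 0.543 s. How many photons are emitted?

1.53 × 10^27 photons

Total energy: E_total = P·t = 2.92 × 0.543 = 1.586 J.
Per-photon energy: E = 1.034 × 10^-27 J.
N = E_total / E_photon = 1.53 × 10^27.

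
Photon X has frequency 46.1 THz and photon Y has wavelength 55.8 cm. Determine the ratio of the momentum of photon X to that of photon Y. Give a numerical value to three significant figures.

p_X = 1.019e-28 kg·m/s (from frequency = 46.1 THz, via p = hf/c).
p_Y = 1.187e-33 kg·m/s (from wavelength = 55.8 cm, via p = h/λ).
Ratio = 1.019e-28 / 1.187e-33 = 8.58e4.

8.58e4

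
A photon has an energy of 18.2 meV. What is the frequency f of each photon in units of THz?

In SI units: E = 18.2 meV = 2.9160 × 10^-21 J.
The photon relation is f = E/h, giving f = 4.401 × 10^12 Hz.
Converting to THz: f = 4.401 THz ≈ 4.40 THz.

4.40 THz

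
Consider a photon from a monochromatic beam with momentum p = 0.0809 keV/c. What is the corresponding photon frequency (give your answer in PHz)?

19.6 PHz

Take h = 6.62607015 × 10^-34 J·s, c = 2.99792458 × 10^8 m/s, 1 eV = 1.602176634 × 10^-19 J.
Convert to SI: p = 0.0809 keV/c = 4.3235 × 10^-26 kg·m/s.
Since f = pc/h for a photon, f = 1.956 × 10^16 Hz.
Converting to PHz: f = 19.56 PHz ≈ 19.6 PHz.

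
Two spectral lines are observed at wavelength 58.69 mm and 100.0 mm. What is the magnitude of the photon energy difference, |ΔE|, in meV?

Using E = hc/λ: E₁ = 3.3846 × 10^-24 J, E₂ = 1.9864 × 10^-24 J.
|ΔE| = |3.3846 × 10^-24 − 1.9864 × 10^-24| = 1.40 × 10^-24 J = 8.73 × 10^-3 meV.

8.73 × 10^-3 meV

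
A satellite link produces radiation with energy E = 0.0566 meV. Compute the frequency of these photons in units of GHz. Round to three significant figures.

Use h = 6.62607015e-34 J·s, 1 eV = 1.602176634e-19 J.
In SI units: E = 0.0566 meV = 9.0683e-24 J.
The photon relation is f = E/h, giving f = 1.369e10 Hz.
Converting to GHz: f = 13.69 GHz ≈ 13.7 GHz.

13.7 GHz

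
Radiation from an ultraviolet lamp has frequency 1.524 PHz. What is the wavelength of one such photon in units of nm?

197 nm

Convert to SI: f = 1.524 PHz = 1.524 × 10^15 Hz.
Apply λ = c/f: λ = 1.967 × 10^-7 m.
Converting to nm: λ = 196.7 nm ≈ 197 nm.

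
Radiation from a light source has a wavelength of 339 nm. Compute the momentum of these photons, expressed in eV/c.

In SI units: λ = 339 nm = 3.39e-7 m.
The photon relation is p = h/λ, giving p = 1.955e-27 kg·m/s.
Converting to eV/c: p = 3.657 eV/c ≈ 3.66 eV/c.

3.66 eV/c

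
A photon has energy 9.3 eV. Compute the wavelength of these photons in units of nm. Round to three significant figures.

Convert to SI: E = 9.3 eV = 1.4900e-18 J.
Apply λ = hc/E: λ = 1.333e-7 m.
Converting to nm: λ = 133.3 nm ≈ 133 nm.

133 nm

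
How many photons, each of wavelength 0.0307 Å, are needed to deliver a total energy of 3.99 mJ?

Per-photon energy: E = 6.471e-14 J (from wavelength = 0.0307 Å).
N = E_total / E_photon = 0.00399 J / 6.471e-14 J = 6.17e10.

6.17e10 photons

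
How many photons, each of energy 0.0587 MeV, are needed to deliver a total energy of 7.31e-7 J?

Per-photon energy: E = 9.405e-15 J (from energy = 0.0587 MeV).
N = E_total / E_photon = 7.31e-7 J / 9.405e-15 J = 7.77e7.

7.77e7 photons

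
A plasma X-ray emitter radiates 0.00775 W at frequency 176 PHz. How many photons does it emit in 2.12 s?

Total energy: E_total = P·t = 0.00775 × 2.12 = 0.01643 J.
Per-photon energy: E = 1.166e-16 J.
N = E_total / E_photon = 1.41e14.

1.41e14 photons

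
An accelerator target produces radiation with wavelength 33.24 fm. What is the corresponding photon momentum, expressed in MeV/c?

Use h = 6.62607015 × 10^-34 J·s, c = 2.99792458 × 10^8 m/s, 1 eV = 1.602176634 × 10^-19 J.
First convert: λ = 33.24 fm = 3.324 × 10^-14 m.
For a photon p = h/λ, so p = 1.993 × 10^-20 kg·m/s.
Converting to MeV/c: p = 37.30 MeV/c ≈ 37.3 MeV/c.

37.3 MeV/c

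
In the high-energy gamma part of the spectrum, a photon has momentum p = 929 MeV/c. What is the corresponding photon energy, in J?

Use c = 2.99792458·10^8 m/s, 1 eV = 1.602176634·10^-19 J.
Convert to SI: p = 929 MeV/c = 4.9648·10^-19 kg·m/s.
The photon relation is E = pc, giving E = 1.488·10^-10 J.
So E ≈ 1.49·10^-10 J.

1.49·10^-10 J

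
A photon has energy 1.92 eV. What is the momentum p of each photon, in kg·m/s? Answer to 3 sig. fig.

(c = 2.99792458 × 10^8 m/s, 1 eV = 1.602176634 × 10^-19 J.)
Convert to SI: E = 1.92 eV = 3.0762 × 10^-19 J.
Since p = E/c for a photon, p = 1.026 × 10^-27 kg·m/s.
So p ≈ 1.03 × 10^-27 kg·m/s.

1.03 × 10^-27 kg·m/s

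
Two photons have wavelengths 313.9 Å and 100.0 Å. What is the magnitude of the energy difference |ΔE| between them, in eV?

Using E = hc/λ: E₁ = 6.3283e-18 J, E₂ = 1.9864e-17 J.
|ΔE| = |6.3283e-18 − 1.9864e-17| = 1.35e-17 J = 84.5 eV.

84.5 eV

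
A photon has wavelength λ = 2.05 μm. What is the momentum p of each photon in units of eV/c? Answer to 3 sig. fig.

Take h = 6.62607015 × 10^-34 J·s, c = 2.99792458 × 10^8 m/s, 1 eV = 1.602176634 × 10^-19 J.
In SI units: λ = 2.05 μm = 2.05 × 10^-6 m.
The photon relation is p = h/λ, giving p = 3.232 × 10^-28 kg·m/s.
Converting to eV/c: p = 0.6048 eV/c ≈ 0.605 eV/c.

0.605 eV/c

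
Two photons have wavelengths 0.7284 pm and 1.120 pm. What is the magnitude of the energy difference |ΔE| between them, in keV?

Using E = hc/λ: E₁ = 2.7271 × 10^-13 J, E₂ = 1.7736 × 10^-13 J.
|ΔE| = |2.7271 × 10^-13 − 1.7736 × 10^-13| = 9.54 × 10^-14 J = 595 keV.

595 keV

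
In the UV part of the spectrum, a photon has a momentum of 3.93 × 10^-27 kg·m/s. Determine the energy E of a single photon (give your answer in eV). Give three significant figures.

Apply E = pc: E = 1.178 × 10^-18 J.
Converting to eV: E = 7.354 eV ≈ 7.35 eV.

7.35 eV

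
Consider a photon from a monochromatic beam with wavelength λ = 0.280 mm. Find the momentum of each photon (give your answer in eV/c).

4.43·10^-3 eV/c

In SI units: λ = 0.280 mm = 2.80·10^-4 m.
For a photon p = h/λ, so p = 2.366·10^-30 kg·m/s.
Converting to eV/c: p = 0.004428 eV/c ≈ 4.43·10^-3 eV/c.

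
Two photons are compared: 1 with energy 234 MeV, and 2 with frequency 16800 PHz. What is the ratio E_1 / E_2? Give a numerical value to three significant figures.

3370

E_1 = 3.749 × 10^-11 J (from energy = 234 MeV, via E given directly).
E_2 = 1.113 × 10^-14 J (from frequency = 16800 PHz, via E = hf).
Ratio = 3.749 × 10^-11 / 1.113 × 10^-14 = 3370.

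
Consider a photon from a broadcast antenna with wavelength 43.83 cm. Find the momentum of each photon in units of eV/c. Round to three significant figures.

2.83·10^-6 eV/c

Convert to SI: λ = 43.83 cm = 0.4383 m.
Since p = h/λ for a photon, p = 1.512·10^-33 kg·m/s.
Converting to eV/c: p = 2.829·10^-6 eV/c ≈ 2.83·10^-6 eV/c.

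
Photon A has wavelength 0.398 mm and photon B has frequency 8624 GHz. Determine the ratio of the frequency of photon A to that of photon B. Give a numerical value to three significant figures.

0.0873

f_A = 7.532 × 10^11 Hz (from wavelength = 0.398 mm, via f = c/λ).
f_B = 8.624 × 10^12 Hz (from frequency = 8624 GHz, via f given directly).
Ratio = 7.532 × 10^11 / 8.624 × 10^12 = 0.0873.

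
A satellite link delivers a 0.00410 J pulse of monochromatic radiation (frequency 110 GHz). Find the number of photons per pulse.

5.63·10^19 photons

Per-photon energy: E = 7.289·10^-23 J (from frequency = 110 GHz).
N = E_total / E_photon = 0.00410 J / 7.289·10^-23 J = 5.63·10^19.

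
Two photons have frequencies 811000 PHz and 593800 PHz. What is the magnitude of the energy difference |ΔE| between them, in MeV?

0.898 MeV

Using E = hf: E₁ = 5.3737 × 10^-13 J, E₂ = 3.9346 × 10^-13 J.
|ΔE| = |5.3737 × 10^-13 − 3.9346 × 10^-13| = 1.44 × 10^-13 J = 0.898 MeV.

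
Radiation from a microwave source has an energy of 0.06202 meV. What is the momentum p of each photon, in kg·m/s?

(c = 2.99792458e8 m/s, 1 eV = 1.602176634e-19 J.)
In SI units: E = 0.06202 meV = 9.9367e-24 J.
Apply p = E/c: p = 3.315e-32 kg·m/s.
So p ≈ 3.31e-32 kg·m/s.

3.31e-32 kg·m/s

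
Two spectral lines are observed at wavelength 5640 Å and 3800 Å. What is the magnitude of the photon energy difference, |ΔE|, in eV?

Using E = hc/λ: E₁ = 3.522e-19 J, E₂ = 5.227e-19 J.
|ΔE| = |3.522e-19 − 5.227e-19| = 1.71e-19 J = 1.06 eV.

1.06 eV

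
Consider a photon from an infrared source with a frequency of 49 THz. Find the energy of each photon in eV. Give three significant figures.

(h = 6.62607015e-34 J·s, 1 eV = 1.602176634e-19 J.)
In SI units: f = 49 THz = 4.9e13 Hz.
Apply E = hf: E = 3.247e-20 J.
Converting to eV: E = 0.2026 eV ≈ 0.203 eV.

0.203 eV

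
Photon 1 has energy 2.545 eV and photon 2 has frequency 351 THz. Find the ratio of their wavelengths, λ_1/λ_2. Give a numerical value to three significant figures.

0.570

λ_1 = 4.872 × 10^-7 m (from energy = 2.545 eV, via λ = hc/E).
λ_2 = 8.541 × 10^-7 m (from frequency = 351 THz, via λ = c/f).
Ratio = 4.872 × 10^-7 / 8.541 × 10^-7 = 0.570.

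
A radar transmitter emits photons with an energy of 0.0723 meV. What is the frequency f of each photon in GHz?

Use h = 6.62607015e-34 J·s, 1 eV = 1.602176634e-19 J.
In SI units: E = 0.0723 meV = 1.1584e-23 J.
Since f = E/h for a photon, f = 1.748e10 Hz.
Converting to GHz: f = 17.48 GHz ≈ 17.5 GHz.

17.5 GHz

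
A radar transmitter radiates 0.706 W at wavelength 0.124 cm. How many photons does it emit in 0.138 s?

Total energy: E_total = P·t = 0.706 × 0.138 = 0.09743 J.
Per-photon energy: E = 1.602e-22 J.
N = E_total / E_photon = 6.08e20.

6.08e20 photons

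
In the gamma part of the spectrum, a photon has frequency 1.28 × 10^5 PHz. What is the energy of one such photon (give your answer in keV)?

529 keV

Take h = 6.62607015 × 10^-34 J·s, 1 eV = 1.602176634 × 10^-19 J.
Convert to SI: f = 1.28 × 10^5 PHz = 1.28 × 10^20 Hz.
Apply E = hf: E = 8.481 × 10^-14 J.
Converting to keV: E = 529.4 keV ≈ 529 keV.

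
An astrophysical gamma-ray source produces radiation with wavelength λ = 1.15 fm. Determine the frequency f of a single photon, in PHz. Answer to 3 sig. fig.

Use c = 2.99792458·10^8 m/s.
In SI units: λ = 1.15 fm = 1.15·10^-15 m.
Apply f = c/λ: f = 2.607·10^23 Hz.
Converting to PHz: f = 2.607·10^8 PHz ≈ 2.61·10^8 PHz.

2.61·10^8 PHz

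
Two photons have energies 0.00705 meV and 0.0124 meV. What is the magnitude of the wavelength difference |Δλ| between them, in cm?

7.59 cm

Using λ = hc/E: λ₁ = 0.1759 m, λ₂ = 0.09999 m.
|Δλ| = |0.1759 − 0.09999| = 0.0759 m = 7.59 cm.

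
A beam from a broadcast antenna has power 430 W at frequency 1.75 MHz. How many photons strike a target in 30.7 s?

Total energy: E_total = P·t = 430 × 30.7 = 13200 J.
Per-photon energy: E = 1.160e-27 J.
N = E_total / E_photon = 1.14e31.

1.14e31 photons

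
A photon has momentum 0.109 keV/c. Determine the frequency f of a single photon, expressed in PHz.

Take h = 6.62607015 × 10^-34 J·s, c = 2.99792458 × 10^8 m/s, 1 eV = 1.602176634 × 10^-19 J.
Convert to SI: p = 0.109 keV/c = 5.8253 × 10^-26 kg·m/s.
Since f = pc/h for a photon, f = 2.636 × 10^16 Hz.
Converting to PHz: f = 26.36 PHz ≈ 26.4 PHz.

26.4 PHz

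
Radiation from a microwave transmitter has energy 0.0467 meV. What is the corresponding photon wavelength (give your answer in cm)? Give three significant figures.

First convert: E = 0.0467 meV = 7.4822e-24 J.
The photon relation is λ = hc/E, giving λ = 0.02655 m.
Converting to cm: λ = 2.655 cm ≈ 2.65 cm.

2.65 cm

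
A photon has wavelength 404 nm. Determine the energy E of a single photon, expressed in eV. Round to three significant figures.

3.07 eV

In SI units: λ = 404 nm = 4.04e-7 m.
Since E = hc/λ for a photon, E = 4.917e-19 J.
Converting to eV: E = 3.069 eV ≈ 3.07 eV.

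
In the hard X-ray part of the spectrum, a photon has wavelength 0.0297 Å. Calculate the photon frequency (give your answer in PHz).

In SI units: λ = 0.0297 Å = 2.97 × 10^-12 m.
For a photon f = c/λ, so f = 1.009 × 10^20 Hz.
Converting to PHz: f = 100900 PHz ≈ 1.01 × 10^5 PHz.

1.01 × 10^5 PHz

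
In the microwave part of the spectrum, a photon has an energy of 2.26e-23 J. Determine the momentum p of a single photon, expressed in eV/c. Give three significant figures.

Apply p = E/c: p = 7.539e-32 kg·m/s.
Converting to eV/c: p = 1.411e-4 eV/c ≈ 1.41e-4 eV/c.

1.41e-4 eV/c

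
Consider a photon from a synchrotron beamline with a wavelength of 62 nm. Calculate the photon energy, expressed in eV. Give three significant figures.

20.0 eV

Convert to SI: λ = 62 nm = 6.2e-8 m.
For a photon E = hc/λ, so E = 3.204e-18 J.
Converting to eV: E = 20.00 eV ≈ 20.0 eV.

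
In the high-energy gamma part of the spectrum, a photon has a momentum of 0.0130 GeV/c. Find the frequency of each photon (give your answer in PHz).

Use h = 6.62607015·10^-34 J·s, c = 2.99792458·10^8 m/s, 1 eV = 1.602176634·10^-19 J.
In SI units: p = 0.0130 GeV/c = 6.9476·10^-21 kg·m/s.
For a photon f = pc/h, so f = 3.143·10^21 Hz.
Converting to PHz: f = 3.143·10^6 PHz ≈ 3.14·10^6 PHz.

3.14·10^6 PHz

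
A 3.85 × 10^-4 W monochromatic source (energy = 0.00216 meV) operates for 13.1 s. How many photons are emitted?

Total energy: E_total = P·t = 3.85 × 10^-4 × 13.1 = 0.005043 J.
Per-photon energy: E = 3.461 × 10^-25 J.
N = E_total / E_photon = 1.46 × 10^22.

1.46 × 10^22 photons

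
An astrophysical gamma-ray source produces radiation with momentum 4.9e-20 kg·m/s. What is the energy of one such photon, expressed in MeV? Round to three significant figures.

Use c = 2.99792458e8 m/s, 1 eV = 1.602176634e-19 J.
For a photon E = pc, so E = 1.469e-11 J.
Converting to MeV: E = 91.69 MeV ≈ 91.7 MeV.

91.7 MeV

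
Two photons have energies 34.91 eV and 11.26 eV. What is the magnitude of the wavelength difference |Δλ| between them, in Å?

Using λ = hc/E: λ₁ = 3.5515 × 10^-8 m, λ₂ = 1.1011 × 10^-7 m.
|Δλ| = |3.5515 × 10^-8 − 1.1011 × 10^-7| = 7.46 × 10^-8 m = 746 Å.

746 Å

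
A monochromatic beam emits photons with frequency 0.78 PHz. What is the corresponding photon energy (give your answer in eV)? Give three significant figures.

Convert to SI: f = 0.78 PHz = 7.8e14 Hz.
Since E = hf for a photon, E = 5.168e-19 J.
Converting to eV: E = 3.226 eV ≈ 3.23 eV.

3.23 eV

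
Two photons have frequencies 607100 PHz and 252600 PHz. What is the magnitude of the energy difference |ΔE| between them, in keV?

Using E = hf: E₁ = 4.0227 × 10^-13 J, E₂ = 1.6737 × 10^-13 J.
|ΔE| = |4.0227 × 10^-13 − 1.6737 × 10^-13| = 2.35 × 10^-13 J = 1470 keV.

1470 keV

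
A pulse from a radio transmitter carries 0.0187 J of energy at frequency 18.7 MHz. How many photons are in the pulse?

1.51 × 10^24 photons

Per-photon energy: E = 1.239 × 10^-26 J (from frequency = 18.7 MHz).
N = E_total / E_photon = 0.0187 J / 1.239 × 10^-26 J = 1.51 × 10^24.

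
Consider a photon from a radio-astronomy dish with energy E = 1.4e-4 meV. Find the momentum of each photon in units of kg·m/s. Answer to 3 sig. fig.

7.48e-35 kg·m/s

Convert to SI: E = 1.4e-4 meV = 2.2430e-26 J.
The photon relation is p = E/c, giving p = 7.482e-35 kg·m/s.
So p ≈ 7.48e-35 kg·m/s.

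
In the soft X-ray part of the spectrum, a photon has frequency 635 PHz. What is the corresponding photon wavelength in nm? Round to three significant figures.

Take c = 2.99792458e8 m/s.
In SI units: f = 635 PHz = 6.35e17 Hz.
The photon relation is λ = c/f, giving λ = 4.721e-10 m.
Converting to nm: λ = 0.4721 nm ≈ 0.472 nm.

0.472 nm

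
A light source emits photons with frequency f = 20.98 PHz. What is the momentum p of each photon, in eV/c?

86.8 eV/c

In SI units: f = 20.98 PHz = 2.098 × 10^16 Hz.
Since p = hf/c for a photon, p = 4.637 × 10^-26 kg·m/s.
Converting to eV/c: p = 86.77 eV/c ≈ 86.8 eV/c.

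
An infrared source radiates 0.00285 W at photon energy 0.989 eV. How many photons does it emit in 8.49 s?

Total energy: E_total = P·t = 0.00285 × 8.49 = 0.02420 J.
Per-photon energy: E = 1.585 × 10^-19 J.
N = E_total / E_photon = 1.53 × 10^17.

1.53 × 10^17 photons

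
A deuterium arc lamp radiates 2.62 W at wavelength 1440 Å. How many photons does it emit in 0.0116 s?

Total energy: E_total = P·t = 2.62 × 0.0116 = 0.03039 J.
Per-photon energy: E = 1.379 × 10^-18 J.
N = E_total / E_photon = 2.20 × 10^16.

2.20 × 10^16 photons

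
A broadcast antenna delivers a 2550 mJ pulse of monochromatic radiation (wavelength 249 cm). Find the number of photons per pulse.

3.20e25 photons

Per-photon energy: E = 7.978e-26 J (from wavelength = 249 cm).
N = E_total / E_photon = 2.55 J / 7.978e-26 J = 3.20e25.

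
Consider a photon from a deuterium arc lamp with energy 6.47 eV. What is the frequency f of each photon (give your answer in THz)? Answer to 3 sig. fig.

1560 THz

(h = 6.62607015·10^-34 J·s, 1 eV = 1.602176634·10^-19 J.)
Convert to SI: E = 6.47 eV = 1.0366·10^-18 J.
For a photon f = E/h, so f = 1.564·10^15 Hz.
Converting to THz: f = 1564 THz ≈ 1560 THz.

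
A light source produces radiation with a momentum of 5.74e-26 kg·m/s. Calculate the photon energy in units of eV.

Apply E = pc: E = 1.721e-17 J.
Converting to eV: E = 107.4 eV ≈ 107 eV.

107 eV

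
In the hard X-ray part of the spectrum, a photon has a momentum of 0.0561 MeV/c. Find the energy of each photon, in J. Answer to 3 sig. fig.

8.99 × 10^-15 J

First convert: p = 0.0561 MeV/c = 2.9981 × 10^-23 kg·m/s.
The photon relation is E = pc, giving E = 8.988 × 10^-15 J.
So E ≈ 8.99 × 10^-15 J.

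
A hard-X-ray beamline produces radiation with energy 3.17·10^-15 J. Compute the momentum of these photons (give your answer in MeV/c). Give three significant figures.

0.0198 MeV/c

For a photon p = E/c, so p = 1.057·10^-23 kg·m/s.
Converting to MeV/c: p = 0.01979 MeV/c ≈ 0.0198 MeV/c.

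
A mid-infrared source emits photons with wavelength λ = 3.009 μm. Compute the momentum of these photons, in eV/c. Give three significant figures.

Use h = 6.62607015e-34 J·s, c = 2.99792458e8 m/s, 1 eV = 1.602176634e-19 J.
In SI units: λ = 3.009 μm = 3.009e-6 m.
Since p = h/λ for a photon, p = 2.202e-28 kg·m/s.
Converting to eV/c: p = 0.4120 eV/c ≈ 0.412 eV/c.

0.412 eV/c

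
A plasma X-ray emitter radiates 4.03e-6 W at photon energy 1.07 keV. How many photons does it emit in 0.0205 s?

4.82e8 photons

Total energy: E_total = P·t = 4.03e-6 × 0.0205 = 8.262e-8 J.
Per-photon energy: E = 1.714e-16 J.
N = E_total / E_photon = 4.82e8.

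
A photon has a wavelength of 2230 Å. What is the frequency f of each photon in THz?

Take c = 2.99792458·10^8 m/s.
In SI units: λ = 2230 Å = 2.23·10^-7 m.
Since f = c/λ for a photon, f = 1.344·10^15 Hz.
Converting to THz: f = 1344 THz ≈ 1340 THz.

1340 THz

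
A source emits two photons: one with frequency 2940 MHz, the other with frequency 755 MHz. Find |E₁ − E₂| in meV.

9.04·10^-3 meV

Using E = hf: E₁ = 1.948·10^-24 J, E₂ = 5.003·10^-25 J.
|ΔE| = |1.948·10^-24 − 5.003·10^-25| = 1.45·10^-24 J = 9.04·10^-3 meV.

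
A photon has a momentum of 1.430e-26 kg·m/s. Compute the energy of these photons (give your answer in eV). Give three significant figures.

26.8 eV

Take c = 2.99792458e8 m/s, 1 eV = 1.602176634e-19 J.
For a photon E = pc, so E = 4.287e-18 J.
Converting to eV: E = 26.76 eV ≈ 26.8 eV.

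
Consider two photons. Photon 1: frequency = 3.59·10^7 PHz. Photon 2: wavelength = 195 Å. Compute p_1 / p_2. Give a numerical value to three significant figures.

p_1 = 7.935·10^-20 kg·m/s (from frequency = 3.59·10^7 PHz, via p = hf/c).
p_2 = 3.398·10^-26 kg·m/s (from wavelength = 195 Å, via p = h/λ).
Ratio = 7.935·10^-20 / 3.398·10^-26 = 2.34·10^6.

2.34·10^6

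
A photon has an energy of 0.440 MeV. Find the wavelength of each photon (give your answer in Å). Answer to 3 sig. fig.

0.0282 Å

Take h = 6.62607015 × 10^-34 J·s, c = 2.99792458 × 10^8 m/s, 1 eV = 1.602176634 × 10^-19 J.
In SI units: E = 0.440 MeV = 7.0496 × 10^-14 J.
For a photon λ = hc/E, so λ = 2.818 × 10^-12 m.
Converting to Å: λ = 0.02818 Å ≈ 0.0282 Å.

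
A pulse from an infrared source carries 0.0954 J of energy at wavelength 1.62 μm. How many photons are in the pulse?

7.78 × 10^17 photons

Per-photon energy: E = 1.226 × 10^-19 J (from wavelength = 1.62 μm).
N = E_total / E_photon = 0.0954 J / 1.226 × 10^-19 J = 7.78 × 10^17.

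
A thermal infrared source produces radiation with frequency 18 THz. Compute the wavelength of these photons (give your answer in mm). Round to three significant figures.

0.0167 mm

First convert: f = 18 THz = 1.8e13 Hz.
For a photon λ = c/f, so λ = 1.666e-5 m.
Converting to mm: λ = 0.01666 mm ≈ 0.0167 mm.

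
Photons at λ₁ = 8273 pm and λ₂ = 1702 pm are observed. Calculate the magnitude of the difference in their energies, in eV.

Using E = hc/λ: E₁ = 2.4011·10^-17 J, E₂ = 1.1671·10^-16 J.
|ΔE| = |2.4011·10^-17 − 1.1671·10^-16| = 9.27·10^-17 J = 579 eV.

579 eV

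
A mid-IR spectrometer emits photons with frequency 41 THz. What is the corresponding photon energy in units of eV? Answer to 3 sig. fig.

Take h = 6.62607015e-34 J·s, 1 eV = 1.602176634e-19 J.
In SI units: f = 41 THz = 4.1e13 Hz.
For a photon E = hf, so E = 2.717e-20 J.
Converting to eV: E = 0.1696 eV ≈ 0.170 eV.

0.170 eV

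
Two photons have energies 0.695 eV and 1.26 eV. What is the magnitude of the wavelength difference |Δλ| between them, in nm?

Using λ = hc/E: λ₁ = 1.784 × 10^-6 m, λ₂ = 9.840 × 10^-7 m.
|Δλ| = |1.784 × 10^-6 − 9.840 × 10^-7| = 8.00 × 10^-7 m = 800 nm.

800 nm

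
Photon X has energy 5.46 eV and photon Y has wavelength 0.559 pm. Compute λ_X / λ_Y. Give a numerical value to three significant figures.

4.06 × 10^5

λ_X = 2.271 × 10^-7 m (from energy = 5.46 eV, via λ = hc/E).
λ_Y = 5.590 × 10^-13 m (from wavelength = 0.559 pm, via λ given directly).
Ratio = 2.271 × 10^-7 / 5.590 × 10^-13 = 4.06 × 10^5.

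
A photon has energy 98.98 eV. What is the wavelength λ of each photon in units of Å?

(h = 6.62607015 × 10^-34 J·s, c = 2.99792458 × 10^8 m/s, 1 eV = 1.602176634 × 10^-19 J.)
First convert: E = 98.98 eV = 1.5858 × 10^-17 J.
Apply λ = hc/E: λ = 1.253 × 10^-8 m.
Converting to Å: λ = 125.3 Å ≈ 125 Å.

125 Å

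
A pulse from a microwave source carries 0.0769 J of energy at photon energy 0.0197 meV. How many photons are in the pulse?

2.44e22 photons

Per-photon energy: E = 3.156e-24 J (from energy = 0.0197 meV).
N = E_total / E_photon = 0.0769 J / 3.156e-24 J = 2.44e22.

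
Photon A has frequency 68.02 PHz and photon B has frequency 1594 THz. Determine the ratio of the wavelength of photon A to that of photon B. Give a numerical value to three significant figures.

λ_A = 4.407·10^-9 m (from frequency = 68.02 PHz, via λ = c/f).
λ_B = 1.881·10^-7 m (from frequency = 1594 THz, via λ = c/f).
Ratio = 4.407·10^-9 / 1.881·10^-7 = 0.0234.

0.0234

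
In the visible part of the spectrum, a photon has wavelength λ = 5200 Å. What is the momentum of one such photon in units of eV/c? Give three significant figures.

Convert to SI: λ = 5200 Å = 5.2·10^-7 m.
Apply p = h/λ: p = 1.274·10^-27 kg·m/s.
Converting to eV/c: p = 2.384 eV/c ≈ 2.38 eV/c.

2.38 eV/c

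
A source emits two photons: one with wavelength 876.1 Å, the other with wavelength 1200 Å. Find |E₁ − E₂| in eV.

3.82 eV

Using E = hc/λ: E₁ = 2.2674 × 10^-18 J, E₂ = 1.6554 × 10^-18 J.
|ΔE| = |2.2674 × 10^-18 − 1.6554 × 10^-18| = 6.12 × 10^-19 J = 3.82 eV.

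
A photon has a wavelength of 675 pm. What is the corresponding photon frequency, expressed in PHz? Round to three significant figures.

444 PHz

First convert: λ = 675 pm = 6.75e-10 m.
Apply f = c/λ: f = 4.441e17 Hz.
Converting to PHz: f = 444.1 PHz ≈ 444 PHz.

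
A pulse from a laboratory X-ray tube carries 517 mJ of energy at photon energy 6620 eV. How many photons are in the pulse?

Per-photon energy: E = 1.061 × 10^-15 J (from energy = 6620 eV).
N = E_total / E_photon = 0.517 J / 1.061 × 10^-15 J = 4.87 × 10^14.

4.87 × 10^14 photons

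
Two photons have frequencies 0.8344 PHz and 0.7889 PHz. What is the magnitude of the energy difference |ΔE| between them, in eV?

0.188 eV

Using E = hf: E₁ = 5.5288 × 10^-19 J, E₂ = 5.2273 × 10^-19 J.
|ΔE| = |5.5288 × 10^-19 − 5.2273 × 10^-19| = 3.01 × 10^-20 J = 0.188 eV.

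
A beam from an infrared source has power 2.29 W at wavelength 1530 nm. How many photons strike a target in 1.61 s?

2.84e19 photons

Total energy: E_total = P·t = 2.29 × 1.61 = 3.687 J.
Per-photon energy: E = 1.298e-19 J.
N = E_total / E_photon = 2.84e19.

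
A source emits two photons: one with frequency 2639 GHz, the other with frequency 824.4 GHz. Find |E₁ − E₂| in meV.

Using E = hf: E₁ = 1.7486 × 10^-21 J, E₂ = 5.4625 × 10^-22 J.
|ΔE| = |1.7486 × 10^-21 − 5.4625 × 10^-22| = 1.20 × 10^-21 J = 7.50 meV.

7.50 meV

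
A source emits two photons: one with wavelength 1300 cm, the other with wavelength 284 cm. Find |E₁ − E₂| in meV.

3.41 × 10^-4 meV

Using E = hc/λ: E₁ = 1.528 × 10^-26 J, E₂ = 6.995 × 10^-26 J.
|ΔE| = |1.528 × 10^-26 − 6.995 × 10^-26| = 5.47 × 10^-26 J = 3.41 × 10^-4 meV.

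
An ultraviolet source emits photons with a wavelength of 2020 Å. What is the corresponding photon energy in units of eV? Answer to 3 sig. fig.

Convert to SI: λ = 2020 Å = 2.02 × 10^-7 m.
Since E = hc/λ for a photon, E = 9.834 × 10^-19 J.
Converting to eV: E = 6.138 eV ≈ 6.14 eV.

6.14 eV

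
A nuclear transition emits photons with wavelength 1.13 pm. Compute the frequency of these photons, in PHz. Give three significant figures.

2.65·10^5 PHz

Convert to SI: λ = 1.13 pm = 1.13·10^-12 m.
The photon relation is f = c/λ, giving f = 2.653·10^20 Hz.
Converting to PHz: f = 265300 PHz ≈ 2.65·10^5 PHz.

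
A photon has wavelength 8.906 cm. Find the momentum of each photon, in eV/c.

1.39·10^-5 eV/c

First convert: λ = 8.906 cm = 0.08906 m.
Since p = h/λ for a photon, p = 7.440·10^-33 kg·m/s.
Converting to eV/c: p = 1.392·10^-5 eV/c ≈ 1.39·10^-5 eV/c.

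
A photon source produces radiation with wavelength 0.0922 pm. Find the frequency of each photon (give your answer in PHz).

3.25 × 10^6 PHz

Convert to SI: λ = 0.0922 pm = 9.22 × 10^-14 m.
Apply f = c/λ: f = 3.252 × 10^21 Hz.
Converting to PHz: f = 3.252 × 10^6 PHz ≈ 3.25 × 10^6 PHz.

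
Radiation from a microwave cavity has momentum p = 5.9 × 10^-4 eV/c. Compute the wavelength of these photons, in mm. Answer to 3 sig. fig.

2.10 mm

Convert to SI: p = 5.9 × 10^-4 eV/c = 3.1531 × 10^-31 kg·m/s.
Since λ = h/p for a photon, λ = 0.002101 m.
Converting to mm: λ = 2.101 mm ≈ 2.10 mm.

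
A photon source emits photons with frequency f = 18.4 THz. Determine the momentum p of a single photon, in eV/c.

Convert to SI: f = 18.4 THz = 1.84 × 10^13 Hz.
Apply p = hf/c: p = 4.067 × 10^-29 kg·m/s.
Converting to eV/c: p = 0.07610 eV/c ≈ 0.0761 eV/c.

0.0761 eV/c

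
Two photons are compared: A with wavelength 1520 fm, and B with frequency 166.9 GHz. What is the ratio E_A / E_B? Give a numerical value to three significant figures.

E_A = 1.307e-13 J (from wavelength = 1520 fm, via E = hc/λ).
E_B = 1.106e-22 J (from frequency = 166.9 GHz, via E = hf).
Ratio = 1.307e-13 / 1.106e-22 = 1.18e9.

1.18e9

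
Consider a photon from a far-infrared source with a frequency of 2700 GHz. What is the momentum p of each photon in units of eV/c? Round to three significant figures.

Use h = 6.62607015e-34 J·s, c = 2.99792458e8 m/s, 1 eV = 1.602176634e-19 J.
First convert: f = 2700 GHz = 2.7e12 Hz.
Apply p = hf/c: p = 5.968e-30 kg·m/s.
Converting to eV/c: p = 0.01117 eV/c ≈ 0.0112 eV/c.

0.0112 eV/c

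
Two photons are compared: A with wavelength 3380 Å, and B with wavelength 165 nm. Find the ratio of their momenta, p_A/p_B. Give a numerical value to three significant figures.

p_A = 1.960e-27 kg·m/s (from wavelength = 3380 Å, via p = h/λ).
p_B = 4.016e-27 kg·m/s (from wavelength = 165 nm, via p = h/λ).
Ratio = 1.960e-27 / 4.016e-27 = 0.488.

0.488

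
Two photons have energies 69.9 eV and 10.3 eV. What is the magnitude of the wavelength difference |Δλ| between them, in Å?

Using λ = hc/E: λ₁ = 1.774 × 10^-8 m, λ₂ = 1.204 × 10^-7 m.
|Δλ| = |1.774 × 10^-8 − 1.204 × 10^-7| = 1.03 × 10^-7 m = 1030 Å.

1030 Å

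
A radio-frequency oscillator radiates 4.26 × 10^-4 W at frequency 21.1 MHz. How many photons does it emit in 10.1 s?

3.08 × 10^23 photons

Total energy: E_total = P·t = 4.26 × 10^-4 × 10.1 = 0.004303 J.
Per-photon energy: E = 1.398 × 10^-26 J.
N = E_total / E_photon = 3.08 × 10^23.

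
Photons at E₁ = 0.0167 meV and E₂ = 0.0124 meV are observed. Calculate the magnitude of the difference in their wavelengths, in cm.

Using λ = hc/E: λ₁ = 0.07424 m, λ₂ = 0.09999 m.
|Δλ| = |0.07424 − 0.09999| = 0.0257 m = 2.57 cm.

2.57 cm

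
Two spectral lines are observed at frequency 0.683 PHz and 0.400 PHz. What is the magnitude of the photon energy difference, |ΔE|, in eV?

1.17 eV

Using E = hf: E₁ = 4.526 × 10^-19 J, E₂ = 2.650 × 10^-19 J.
|ΔE| = |4.526 × 10^-19 − 2.650 × 10^-19| = 1.88 × 10^-19 J = 1.17 eV.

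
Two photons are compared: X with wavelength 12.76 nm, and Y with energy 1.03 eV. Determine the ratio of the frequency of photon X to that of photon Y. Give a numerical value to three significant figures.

94.3

f_X = 2.349e16 Hz (from wavelength = 12.76 nm, via f = c/λ).
f_Y = 2.491e14 Hz (from energy = 1.03 eV, via f = E/h).
Ratio = 2.349e16 / 2.491e14 = 94.3.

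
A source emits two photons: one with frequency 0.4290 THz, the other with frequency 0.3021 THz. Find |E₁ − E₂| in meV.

0.525 meV

Using E = hf: E₁ = 2.8426e-22 J, E₂ = 2.0017e-22 J.
|ΔE| = |2.8426e-22 − 2.0017e-22| = 8.41e-23 J = 0.525 meV.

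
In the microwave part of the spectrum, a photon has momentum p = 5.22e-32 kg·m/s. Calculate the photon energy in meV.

For a photon E = pc, so E = 1.565e-23 J.
Converting to meV: E = 0.09767 meV ≈ 0.0977 meV.

0.0977 meV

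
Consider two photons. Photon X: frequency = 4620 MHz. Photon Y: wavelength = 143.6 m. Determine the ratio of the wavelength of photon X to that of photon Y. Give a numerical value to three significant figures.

λ_X = 0.06489 m (from frequency = 4620 MHz, via λ = c/f).
λ_Y = 143.6 m (from wavelength = 143.6 m, via λ given directly).
Ratio = 0.06489 / 143.6 = 4.52e-4.

4.52e-4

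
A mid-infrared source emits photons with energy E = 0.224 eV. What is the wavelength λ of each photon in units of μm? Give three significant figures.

(h = 6.62607015 × 10^-34 J·s, c = 2.99792458 × 10^8 m/s, 1 eV = 1.602176634 × 10^-19 J.)
In SI units: E = 0.224 eV = 3.5889 × 10^-20 J.
The photon relation is λ = hc/E, giving λ = 5.535 × 10^-6 m.
Converting to μm: λ = 5.535 μm ≈ 5.54 μm.

5.54 μm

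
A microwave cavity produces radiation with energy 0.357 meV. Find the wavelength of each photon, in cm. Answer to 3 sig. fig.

Use h = 6.62607015·10^-34 J·s, c = 2.99792458·10^8 m/s, 1 eV = 1.602176634·10^-19 J.
Convert to SI: E = 0.357 meV = 5.7198·10^-23 J.
The photon relation is λ = hc/E, giving λ = 0.003473 m.
Converting to cm: λ = 0.3473 cm ≈ 0.347 cm.

0.347 cm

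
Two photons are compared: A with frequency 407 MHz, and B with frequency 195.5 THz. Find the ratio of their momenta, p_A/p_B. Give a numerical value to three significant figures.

2.08e-6

p_A = 8.996e-34 kg·m/s (from frequency = 407 MHz, via p = hf/c).
p_B = 4.321e-28 kg·m/s (from frequency = 195.5 THz, via p = hf/c).
Ratio = 8.996e-34 / 4.321e-28 = 2.08e-6.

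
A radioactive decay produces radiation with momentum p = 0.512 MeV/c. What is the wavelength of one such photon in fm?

First convert: p = 0.512 MeV/c = 2.7363e-22 kg·m/s.
Apply λ = h/p: λ = 2.422e-12 m.
Converting to fm: λ = 2422 fm ≈ 2420 fm.

2420 fm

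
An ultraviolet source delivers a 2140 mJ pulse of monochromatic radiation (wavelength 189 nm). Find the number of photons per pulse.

2.04e18 photons

Per-photon energy: E = 1.051e-18 J (from wavelength = 189 nm).
N = E_total / E_photon = 2.14 J / 1.051e-18 J = 2.04e18.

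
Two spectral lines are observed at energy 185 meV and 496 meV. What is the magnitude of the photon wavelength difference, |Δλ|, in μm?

Using λ = hc/E: λ₁ = 6.702 × 10^-6 m, λ₂ = 2.500 × 10^-6 m.
|Δλ| = |6.702 × 10^-6 − 2.500 × 10^-6| = 4.20 × 10^-6 m = 4.20 μm.

4.20 μm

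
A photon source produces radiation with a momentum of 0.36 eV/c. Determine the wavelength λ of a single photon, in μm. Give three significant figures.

(h = 6.62607015e-34 J·s, c = 2.99792458e8 m/s, 1 eV = 1.602176634e-19 J.)
In SI units: p = 0.36 eV/c = 1.9239e-28 kg·m/s.
Apply λ = h/p: λ = 3.444e-6 m.
Converting to μm: λ = 3.444 μm ≈ 3.44 μm.

3.44 μm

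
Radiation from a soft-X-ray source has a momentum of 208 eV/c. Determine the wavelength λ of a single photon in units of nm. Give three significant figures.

5.96 nm

Use h = 6.62607015 × 10^-34 J·s, c = 2.99792458 × 10^8 m/s, 1 eV = 1.602176634 × 10^-19 J.
In SI units: p = 208 eV/c = 1.1116 × 10^-25 kg·m/s.
For a photon λ = h/p, so λ = 5.961 × 10^-9 m.
Converting to nm: λ = 5.961 nm ≈ 5.96 nm.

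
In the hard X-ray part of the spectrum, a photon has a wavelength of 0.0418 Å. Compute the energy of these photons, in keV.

In SI units: λ = 0.0418 Å = 4.18 × 10^-12 m.
The photon relation is E = hc/λ, giving E = 4.752 × 10^-14 J.
Converting to keV: E = 296.6 keV ≈ 297 keV.

297 keV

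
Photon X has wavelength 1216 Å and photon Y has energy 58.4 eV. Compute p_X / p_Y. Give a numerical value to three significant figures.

p_X = 5.449e-27 kg·m/s (from wavelength = 1216 Å, via p = h/λ).
p_Y = 3.121e-26 kg·m/s (from energy = 58.4 eV, via p = E/c).
Ratio = 5.449e-27 / 3.121e-26 = 0.175.

0.175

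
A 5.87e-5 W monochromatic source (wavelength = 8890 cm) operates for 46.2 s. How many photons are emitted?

Total energy: E_total = P·t = 5.87e-5 × 46.2 = 0.002712 J.
Per-photon energy: E = 2.234e-27 J.
N = E_total / E_photon = 1.21e24.

1.21e24 photons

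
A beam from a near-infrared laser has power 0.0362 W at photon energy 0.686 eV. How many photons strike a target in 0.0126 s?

4.15 × 10^15 photons

Total energy: E_total = P·t = 0.0362 × 0.0126 = 4.561 × 10^-4 J.
Per-photon energy: E = 1.099 × 10^-19 J.
N = E_total / E_photon = 4.15 × 10^15.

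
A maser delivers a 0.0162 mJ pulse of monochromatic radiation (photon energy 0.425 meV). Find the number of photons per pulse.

2.38 × 10^17 photons

Per-photon energy: E = 6.809 × 10^-23 J (from energy = 0.425 meV).
N = E_total / E_photon = 1.62 × 10^-5 J / 6.809 × 10^-23 J = 2.38 × 10^17.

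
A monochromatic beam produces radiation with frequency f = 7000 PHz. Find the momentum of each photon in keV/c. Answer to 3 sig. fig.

28.9 keV/c

Take h = 6.62607015·10^-34 J·s, c = 2.99792458·10^8 m/s, 1 eV = 1.602176634·10^-19 J.
In SI units: f = 7000 PHz = 7.0·10^18 Hz.
Since p = hf/c for a photon, p = 1.547·10^-23 kg·m/s.
Converting to keV/c: p = 28.95 keV/c ≈ 28.9 keV/c.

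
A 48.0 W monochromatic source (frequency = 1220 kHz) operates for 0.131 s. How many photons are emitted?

Total energy: E_total = P·t = 48.0 × 0.131 = 6.288 J.
Per-photon energy: E = 8.084e-28 J.
N = E_total / E_photon = 7.78e27.

7.78e27 photons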